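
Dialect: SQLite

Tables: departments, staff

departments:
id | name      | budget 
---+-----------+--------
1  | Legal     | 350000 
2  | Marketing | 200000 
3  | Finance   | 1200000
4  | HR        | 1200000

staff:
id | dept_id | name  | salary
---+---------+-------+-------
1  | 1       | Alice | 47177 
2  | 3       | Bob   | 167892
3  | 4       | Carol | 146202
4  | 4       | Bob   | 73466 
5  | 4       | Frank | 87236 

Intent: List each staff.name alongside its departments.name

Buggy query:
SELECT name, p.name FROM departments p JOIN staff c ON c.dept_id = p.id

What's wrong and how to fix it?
Bug: 'name' exists in both joined tables, so the database can't tell which one is meant

Fix: Qualify the column with its table alias (c.name)

Corrected query:
SELECT c.name, p.name FROM departments p JOIN staff c ON c.dept_id = p.id

Result:
name  | name   
------+--------
Alice | Legal  
Bob   | Finance
Carol | HR     
Bob   | HR     
Frank | HR     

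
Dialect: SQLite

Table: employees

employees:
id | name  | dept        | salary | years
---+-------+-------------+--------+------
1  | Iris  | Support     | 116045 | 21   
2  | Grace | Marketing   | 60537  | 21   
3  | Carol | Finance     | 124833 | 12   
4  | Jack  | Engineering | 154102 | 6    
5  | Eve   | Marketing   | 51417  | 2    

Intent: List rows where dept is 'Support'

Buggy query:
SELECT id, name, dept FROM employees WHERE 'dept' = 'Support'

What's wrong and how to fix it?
Bug: Single quotes denote string literals in SQL; the column name is being compared as a constant string

Fix: Reference the column as dept without single quotes

Corrected query:
SELECT id, name, dept FROM employees WHERE dept = 'Support'

Result:
id | name | dept   
---+------+--------
1  | Iris | Support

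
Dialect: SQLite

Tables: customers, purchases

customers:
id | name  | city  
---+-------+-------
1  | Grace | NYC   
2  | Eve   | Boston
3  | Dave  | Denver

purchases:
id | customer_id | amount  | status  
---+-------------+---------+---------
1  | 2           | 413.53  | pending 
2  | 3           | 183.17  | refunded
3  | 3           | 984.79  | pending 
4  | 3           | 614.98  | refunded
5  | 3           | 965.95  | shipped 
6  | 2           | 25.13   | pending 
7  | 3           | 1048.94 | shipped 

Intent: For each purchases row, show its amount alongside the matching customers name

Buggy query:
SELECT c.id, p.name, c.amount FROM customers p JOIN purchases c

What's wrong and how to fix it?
Bug: Missing join condition: each purchases row is matched to all customers rows instead of just its own

Fix: Add ON c.customer_id = p.id to the JOIN

Corrected query:
SELECT c.id, p.name, c.amount FROM customers p JOIN purchases c ON c.customer_id = p.id

Result:
id | name | amount 
---+------+--------
1  | Eve  | 413.53 
2  | Dave | 183.17 
3  | Dave | 984.79 
4  | Dave | 614.98 
5  | Dave | 965.95 
6  | Eve  | 25.13  
7  | Dave | 1048.94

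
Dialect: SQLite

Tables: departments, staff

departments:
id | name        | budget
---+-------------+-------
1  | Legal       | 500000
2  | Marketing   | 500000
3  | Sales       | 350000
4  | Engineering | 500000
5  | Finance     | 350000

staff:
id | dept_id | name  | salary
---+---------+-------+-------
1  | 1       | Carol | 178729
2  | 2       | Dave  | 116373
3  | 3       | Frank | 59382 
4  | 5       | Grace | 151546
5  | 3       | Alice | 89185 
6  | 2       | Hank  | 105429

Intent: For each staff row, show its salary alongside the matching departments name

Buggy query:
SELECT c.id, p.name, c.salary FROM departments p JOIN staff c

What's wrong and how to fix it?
Bug: Missing join condition: each staff row is matched to all departments rows instead of just its own

Fix: Add ON c.dept_id = p.id to the JOIN

Corrected query:
SELECT c.id, p.name, c.salary FROM departments p JOIN staff c ON c.dept_id = p.id

Result:
id | name      | salary
---+-----------+-------
1  | Legal     | 178729
2  | Marketing | 116373
3  | Sales     | 59382 
4  | Finance   | 151546
5  | Sales     | 89185 
6  | Marketing | 105429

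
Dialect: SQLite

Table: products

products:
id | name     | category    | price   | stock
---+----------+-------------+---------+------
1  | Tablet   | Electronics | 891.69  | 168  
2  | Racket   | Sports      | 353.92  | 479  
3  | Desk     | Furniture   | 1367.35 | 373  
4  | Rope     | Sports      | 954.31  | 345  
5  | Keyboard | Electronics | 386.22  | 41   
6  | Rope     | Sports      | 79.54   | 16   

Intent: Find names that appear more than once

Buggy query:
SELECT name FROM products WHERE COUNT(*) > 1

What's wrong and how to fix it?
Bug: WHERE can't reference COUNT(*); aggregates are computed after WHERE

Fix: GROUP BY name, then filter groups with HAVING COUNT(*) > 1

Corrected query:
SELECT name FROM products GROUP BY name HAVING COUNT(*) > 1

Result:
name
----
Rope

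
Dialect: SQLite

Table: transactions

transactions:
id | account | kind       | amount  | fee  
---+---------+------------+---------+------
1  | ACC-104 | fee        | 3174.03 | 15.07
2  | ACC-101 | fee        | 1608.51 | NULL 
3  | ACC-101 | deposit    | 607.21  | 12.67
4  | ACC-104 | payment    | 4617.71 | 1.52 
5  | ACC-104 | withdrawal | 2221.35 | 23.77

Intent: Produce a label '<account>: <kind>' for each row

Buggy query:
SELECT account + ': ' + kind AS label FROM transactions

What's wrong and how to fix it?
Bug: '+' is numeric addition; on text columns SQLite converts them to 0 instead of concatenating

Fix: Replace + with || to concatenate text

Corrected query:
SELECT account || ': ' || kind AS label FROM transactions

Result:
label              
-------------------
ACC-104: fee       
ACC-101: fee       
ACC-101: deposit   
ACC-104: payment   
ACC-104: withdrawal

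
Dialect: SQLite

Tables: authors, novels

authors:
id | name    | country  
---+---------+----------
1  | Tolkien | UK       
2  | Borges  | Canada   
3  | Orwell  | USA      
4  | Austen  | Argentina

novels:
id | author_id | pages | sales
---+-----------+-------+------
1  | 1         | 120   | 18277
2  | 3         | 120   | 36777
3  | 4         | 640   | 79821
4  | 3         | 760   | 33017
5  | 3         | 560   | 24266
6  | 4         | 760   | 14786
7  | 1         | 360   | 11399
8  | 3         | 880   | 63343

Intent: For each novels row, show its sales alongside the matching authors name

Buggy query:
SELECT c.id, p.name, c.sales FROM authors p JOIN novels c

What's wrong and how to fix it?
Bug: JOIN with no ON clause produces a cartesian product; every novels row pairs with every authors row

Fix: Specify the join condition linking the foreign key to the parent id

Corrected query:
SELECT c.id, p.name, c.sales FROM authors p JOIN novels c ON c.author_id = p.id

Result:
id | name    | sales
---+---------+------
1  | Tolkien | 18277
2  | Orwell  | 36777
3  | Austen  | 79821
4  | Orwell  | 33017
5  | Orwell  | 24266
6  | Austen  | 14786
7  | Tolkien | 11399
8  | Orwell  | 63343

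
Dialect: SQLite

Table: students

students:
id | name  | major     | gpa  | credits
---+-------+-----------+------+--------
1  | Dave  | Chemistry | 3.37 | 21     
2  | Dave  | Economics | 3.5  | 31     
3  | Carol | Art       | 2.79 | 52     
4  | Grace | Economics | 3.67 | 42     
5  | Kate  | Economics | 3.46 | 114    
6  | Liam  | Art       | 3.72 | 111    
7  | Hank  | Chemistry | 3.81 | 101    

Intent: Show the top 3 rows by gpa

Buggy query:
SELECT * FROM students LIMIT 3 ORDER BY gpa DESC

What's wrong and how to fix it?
Bug: LIMIT must come after ORDER BY

Fix: Swap the clauses: ORDER BY first, then LIMIT

Corrected query:
SELECT * FROM students ORDER BY gpa DESC LIMIT 3

Result:
id | name  | major     | gpa  | credits
---+-------+-----------+------+--------
7  | Hank  | Chemistry | 3.81 | 101    
6  | Liam  | Art       | 3.72 | 111    
4  | Grace | Economics | 3.67 | 42     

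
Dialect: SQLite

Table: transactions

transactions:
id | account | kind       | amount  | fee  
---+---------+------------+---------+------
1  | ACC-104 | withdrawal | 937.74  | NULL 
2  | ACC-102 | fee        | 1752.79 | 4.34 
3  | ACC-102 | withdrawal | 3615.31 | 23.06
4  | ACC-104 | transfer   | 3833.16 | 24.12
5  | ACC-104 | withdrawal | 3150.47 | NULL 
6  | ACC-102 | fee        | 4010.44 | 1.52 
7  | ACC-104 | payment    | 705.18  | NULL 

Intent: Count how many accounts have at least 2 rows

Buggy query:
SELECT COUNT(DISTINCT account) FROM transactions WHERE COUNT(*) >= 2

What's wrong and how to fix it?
Bug: WHERE filters individual rows, not groups, so a group-level COUNT is invalid there

Fix: Use a subquery that GROUPs and filters with HAVING, then count its rows

Corrected query:
SELECT COUNT(*) FROM (SELECT account FROM transactions GROUP BY account HAVING COUNT(*) >= 2)

Result:
COUNT(*)
--------
2       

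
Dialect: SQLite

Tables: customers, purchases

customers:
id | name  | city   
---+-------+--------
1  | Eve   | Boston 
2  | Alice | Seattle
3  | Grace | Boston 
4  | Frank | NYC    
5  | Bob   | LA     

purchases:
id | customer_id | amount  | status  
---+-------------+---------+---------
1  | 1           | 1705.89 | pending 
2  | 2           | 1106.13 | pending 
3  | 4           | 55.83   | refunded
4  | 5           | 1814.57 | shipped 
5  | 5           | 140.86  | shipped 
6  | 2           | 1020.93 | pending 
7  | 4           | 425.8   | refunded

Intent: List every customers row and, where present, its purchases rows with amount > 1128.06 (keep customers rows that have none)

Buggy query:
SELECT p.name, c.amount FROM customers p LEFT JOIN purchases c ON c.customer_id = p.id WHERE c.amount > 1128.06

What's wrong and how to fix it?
Bug: Filtering c.amount in WHERE discards the NULL rows produced by LEFT JOIN, turning it into an inner join

Fix: Move the right-table condition into the ON clause so unmatched parents are kept

Corrected query:
SELECT p.name, c.amount FROM customers p LEFT JOIN purchases c ON c.customer_id = p.id AND c.amount > 1128.06

Result:
name  | amount 
------+--------
Eve   | 1705.89
Alice | NULL   
Grace | NULL   
Frank | NULL   
Bob   | 1814.57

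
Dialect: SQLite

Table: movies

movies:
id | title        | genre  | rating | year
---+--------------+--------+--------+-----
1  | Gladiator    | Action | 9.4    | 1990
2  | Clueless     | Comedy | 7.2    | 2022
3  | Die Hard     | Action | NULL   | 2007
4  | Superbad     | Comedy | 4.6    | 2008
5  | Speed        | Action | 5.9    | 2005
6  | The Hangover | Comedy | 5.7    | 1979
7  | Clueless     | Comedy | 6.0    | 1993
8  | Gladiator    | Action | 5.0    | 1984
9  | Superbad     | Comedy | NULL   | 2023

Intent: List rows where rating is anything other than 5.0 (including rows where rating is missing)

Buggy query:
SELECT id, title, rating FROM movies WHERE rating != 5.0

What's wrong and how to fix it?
Bug: Inequality against NULL is unknown, not true; rows with NULL are dropped

Fix: Add an explicit OR rating IS NULL to include the missing-value rows

Corrected query:
SELECT id, title, rating FROM movies WHERE rating != 5.0 OR rating IS NULL

Result:
id | title        | rating
---+--------------+-------
1  | Gladiator    | 9.4   
2  | Clueless     | 7.2   
3  | Die Hard     | NULL  
4  | Superbad     | 4.6   
5  | Speed        | 5.9   
6  | The Hangover | 5.7   
7  | Clueless     | 6     
9  | Superbad     | NULL  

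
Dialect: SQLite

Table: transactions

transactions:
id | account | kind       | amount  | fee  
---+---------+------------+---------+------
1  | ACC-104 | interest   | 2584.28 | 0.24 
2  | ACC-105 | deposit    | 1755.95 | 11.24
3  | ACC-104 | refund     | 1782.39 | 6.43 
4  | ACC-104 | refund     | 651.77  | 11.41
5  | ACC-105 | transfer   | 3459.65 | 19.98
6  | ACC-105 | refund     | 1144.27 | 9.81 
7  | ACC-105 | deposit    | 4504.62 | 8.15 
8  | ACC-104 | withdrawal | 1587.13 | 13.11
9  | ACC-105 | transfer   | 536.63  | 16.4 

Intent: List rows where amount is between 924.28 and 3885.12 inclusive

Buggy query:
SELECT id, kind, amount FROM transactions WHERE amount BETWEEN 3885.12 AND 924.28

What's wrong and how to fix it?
Bug: The bounds are reversed; BETWEEN a AND b requires a <= b to match anything

Fix: Write BETWEEN 924.28 AND 3885.12

Corrected query:
SELECT id, kind, amount FROM transactions WHERE amount BETWEEN 924.28 AND 3885.12

Result:
id | kind       | amount 
---+------------+--------
1  | interest   | 2584.28
2  | deposit    | 1755.95
3  | refund     | 1782.39
5  | transfer   | 3459.65
6  | refund     | 1144.27
8  | withdrawal | 1587.13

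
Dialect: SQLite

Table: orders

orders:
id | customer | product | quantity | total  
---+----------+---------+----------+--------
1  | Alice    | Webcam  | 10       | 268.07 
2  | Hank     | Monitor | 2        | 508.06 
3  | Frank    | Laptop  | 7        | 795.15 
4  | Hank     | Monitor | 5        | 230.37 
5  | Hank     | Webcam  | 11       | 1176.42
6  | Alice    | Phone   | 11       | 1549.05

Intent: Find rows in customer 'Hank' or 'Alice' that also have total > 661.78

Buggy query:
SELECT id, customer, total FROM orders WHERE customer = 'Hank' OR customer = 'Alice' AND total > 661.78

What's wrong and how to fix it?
Bug: AND binds tighter than OR, so this parses as customer = 'Hank' OR (customer = 'Alice' AND total > 661.78)

Fix: Group the OR with parentheses (or use IN), then AND the threshold

Corrected query:
SELECT id, customer, total FROM orders WHERE (customer = 'Hank' OR customer = 'Alice') AND total > 661.78

Result:
id | customer | total  
---+----------+--------
5  | Hank     | 1176.42
6  | Alice    | 1549.05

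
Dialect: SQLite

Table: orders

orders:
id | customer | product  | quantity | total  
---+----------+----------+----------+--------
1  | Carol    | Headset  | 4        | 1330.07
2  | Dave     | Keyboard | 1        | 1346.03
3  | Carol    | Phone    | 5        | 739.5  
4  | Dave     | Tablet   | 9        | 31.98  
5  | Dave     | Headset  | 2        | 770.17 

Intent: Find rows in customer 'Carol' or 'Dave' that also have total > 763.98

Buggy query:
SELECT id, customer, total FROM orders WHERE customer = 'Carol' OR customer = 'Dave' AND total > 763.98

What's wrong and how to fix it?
Bug: AND binds tighter than OR, so this parses as customer = 'Carol' OR (customer = 'Dave' AND total > 763.98)

Fix: Group the OR with parentheses (or use IN), then AND the threshold

Corrected query:
SELECT id, customer, total FROM orders WHERE (customer = 'Carol' OR customer = 'Dave') AND total > 763.98

Result:
id | customer | total  
---+----------+--------
1  | Carol    | 1330.07
2  | Dave     | 1346.03
5  | Dave     | 770.17 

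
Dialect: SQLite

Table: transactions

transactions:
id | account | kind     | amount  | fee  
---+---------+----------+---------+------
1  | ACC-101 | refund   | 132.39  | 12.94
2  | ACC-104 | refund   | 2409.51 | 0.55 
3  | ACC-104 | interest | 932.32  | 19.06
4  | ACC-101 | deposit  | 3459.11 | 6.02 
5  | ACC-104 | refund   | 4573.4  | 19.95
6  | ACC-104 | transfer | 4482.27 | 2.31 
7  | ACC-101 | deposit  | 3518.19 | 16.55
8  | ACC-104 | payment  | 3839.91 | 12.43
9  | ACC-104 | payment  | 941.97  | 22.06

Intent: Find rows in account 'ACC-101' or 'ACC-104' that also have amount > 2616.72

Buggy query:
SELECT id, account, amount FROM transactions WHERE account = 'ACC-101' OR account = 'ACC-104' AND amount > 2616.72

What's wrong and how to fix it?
Bug: AND binds tighter than OR, so this parses as account = 'ACC-101' OR (account = 'ACC-104' AND amount > 2616.72)

Fix: Group the OR with parentheses (or use IN), then AND the threshold

Corrected query:
SELECT id, account, amount FROM transactions WHERE (account = 'ACC-101' OR account = 'ACC-104') AND amount > 2616.72

Result:
id | account | amount 
---+---------+--------
4  | ACC-101 | 3459.11
5  | ACC-104 | 4573.4 
6  | ACC-104 | 4482.27
7  | ACC-101 | 3518.19
8  | ACC-104 | 3839.91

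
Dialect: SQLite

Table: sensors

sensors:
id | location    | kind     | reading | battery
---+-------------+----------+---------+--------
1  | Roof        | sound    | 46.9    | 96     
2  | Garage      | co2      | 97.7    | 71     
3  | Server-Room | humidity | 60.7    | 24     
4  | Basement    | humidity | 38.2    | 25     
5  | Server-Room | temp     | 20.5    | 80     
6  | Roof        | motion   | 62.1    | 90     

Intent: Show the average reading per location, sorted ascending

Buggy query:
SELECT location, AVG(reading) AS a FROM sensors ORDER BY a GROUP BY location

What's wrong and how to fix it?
Bug: GROUP BY must precede ORDER BY

Fix: Move ORDER BY to the end, after GROUP BY

Corrected query:
SELECT location, AVG(reading) AS a FROM sensors GROUP BY location ORDER BY a

Result:
location    | a   
------------+-----
Basement    | 38.2
Server-Room | 40.6
Roof        | 54.5
Garage      | 97.7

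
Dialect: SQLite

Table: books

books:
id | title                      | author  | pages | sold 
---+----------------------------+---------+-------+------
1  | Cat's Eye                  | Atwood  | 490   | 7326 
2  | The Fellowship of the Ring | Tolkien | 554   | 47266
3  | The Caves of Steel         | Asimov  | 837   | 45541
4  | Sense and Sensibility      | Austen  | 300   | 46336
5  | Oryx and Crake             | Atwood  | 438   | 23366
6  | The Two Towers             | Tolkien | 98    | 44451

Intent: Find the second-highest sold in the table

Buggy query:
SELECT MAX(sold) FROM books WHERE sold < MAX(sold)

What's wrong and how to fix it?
Bug: MAX(sold) on the right of the comparison is an aggregate-in-WHERE error

Fix: Put the inner MAX in a scalar subquery

Corrected query:
SELECT MAX(sold) FROM books WHERE sold < (SELECT MAX(sold) FROM books)

Result:
MAX(sold)
---------
46336    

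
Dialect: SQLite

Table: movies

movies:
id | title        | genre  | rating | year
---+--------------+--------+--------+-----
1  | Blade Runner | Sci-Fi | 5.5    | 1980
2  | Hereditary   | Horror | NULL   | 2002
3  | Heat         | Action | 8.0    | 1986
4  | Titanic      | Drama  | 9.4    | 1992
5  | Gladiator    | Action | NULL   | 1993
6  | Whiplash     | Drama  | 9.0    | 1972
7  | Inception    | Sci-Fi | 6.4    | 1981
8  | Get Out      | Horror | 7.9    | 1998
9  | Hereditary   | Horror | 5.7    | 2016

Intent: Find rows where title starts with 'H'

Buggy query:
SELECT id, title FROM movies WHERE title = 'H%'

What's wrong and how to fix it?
Bug: '=' compares the literal string including the % character; pattern matching needs LIKE

Fix: Use LIKE for wildcard pattern matching

Corrected query:
SELECT id, title FROM movies WHERE title LIKE 'H%'

Result:
id | title     
---+-----------
2  | Hereditary
3  | Heat      
9  | Hereditary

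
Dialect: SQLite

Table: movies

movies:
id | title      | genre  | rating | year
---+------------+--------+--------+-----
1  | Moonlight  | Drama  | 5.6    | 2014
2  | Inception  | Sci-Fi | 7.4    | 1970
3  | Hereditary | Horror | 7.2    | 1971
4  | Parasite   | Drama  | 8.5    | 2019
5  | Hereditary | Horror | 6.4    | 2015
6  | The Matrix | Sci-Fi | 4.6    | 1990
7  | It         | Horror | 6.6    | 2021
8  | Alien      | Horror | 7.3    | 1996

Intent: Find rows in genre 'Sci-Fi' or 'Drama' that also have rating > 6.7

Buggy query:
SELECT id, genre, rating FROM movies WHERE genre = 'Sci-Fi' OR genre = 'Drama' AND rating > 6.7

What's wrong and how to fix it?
Bug: Without parentheses, AND is evaluated before OR, so the rating filter only applies to the 'Drama' branch

Fix: Group the OR with parentheses (or use IN), then AND the threshold

Corrected query:
SELECT id, genre, rating FROM movies WHERE (genre = 'Sci-Fi' OR genre = 'Drama') AND rating > 6.7

Result:
id | genre  | rating
---+--------+-------
2  | Sci-Fi | 7.4   
4  | Drama  | 8.5   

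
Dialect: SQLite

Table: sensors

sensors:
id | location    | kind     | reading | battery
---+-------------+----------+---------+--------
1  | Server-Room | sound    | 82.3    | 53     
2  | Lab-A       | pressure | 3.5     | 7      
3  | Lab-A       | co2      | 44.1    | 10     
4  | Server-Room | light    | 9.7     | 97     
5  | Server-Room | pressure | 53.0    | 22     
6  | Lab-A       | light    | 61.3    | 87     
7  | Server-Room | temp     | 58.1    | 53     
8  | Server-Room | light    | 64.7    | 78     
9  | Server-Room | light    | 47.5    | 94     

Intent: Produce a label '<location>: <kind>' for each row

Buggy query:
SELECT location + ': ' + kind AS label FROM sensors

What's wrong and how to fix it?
Bug: '+' is numeric addition; on text columns SQLite converts them to 0 instead of concatenating

Fix: Replace + with || to concatenate text

Corrected query:
SELECT location || ': ' || kind AS label FROM sensors

Result:
label                
---------------------
Server-Room: sound   
Lab-A: pressure      
Lab-A: co2           
Server-Room: light   
Server-Room: pressure
Lab-A: light         
Server-Room: temp    
Server-Room: light   
Server-Room: light   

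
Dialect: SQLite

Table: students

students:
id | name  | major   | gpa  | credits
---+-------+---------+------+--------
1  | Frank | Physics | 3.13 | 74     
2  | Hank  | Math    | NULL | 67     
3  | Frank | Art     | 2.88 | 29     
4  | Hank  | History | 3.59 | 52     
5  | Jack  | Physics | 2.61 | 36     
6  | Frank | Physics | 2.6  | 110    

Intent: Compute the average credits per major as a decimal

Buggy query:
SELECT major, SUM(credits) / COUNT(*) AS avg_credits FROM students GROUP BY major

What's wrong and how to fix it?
Bug: SUM(credits) and COUNT(*) are both integers; the division truncates the fractional part

Fix: Cast one side to REAL so the division keeps the fractional part

Corrected query:
SELECT major, SUM(credits) * 1.0 / COUNT(*) AS avg_credits FROM students GROUP BY major

Result:
major   | avg_credits
--------+------------
Art     | 29         
History | 52         
Math    | 67         
Physics | 73.333333  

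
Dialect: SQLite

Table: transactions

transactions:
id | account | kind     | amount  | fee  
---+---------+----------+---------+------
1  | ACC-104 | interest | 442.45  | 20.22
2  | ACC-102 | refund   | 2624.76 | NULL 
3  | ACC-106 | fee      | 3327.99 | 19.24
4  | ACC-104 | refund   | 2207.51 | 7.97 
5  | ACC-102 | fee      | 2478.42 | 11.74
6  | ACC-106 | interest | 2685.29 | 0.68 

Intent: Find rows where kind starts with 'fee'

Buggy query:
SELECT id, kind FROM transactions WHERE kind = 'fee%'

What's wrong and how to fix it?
Bug: '=' compares the literal string including the % character; pattern matching needs LIKE

Fix: Replace '=' with LIKE so 'fee%' is treated as a pattern

Corrected query:
SELECT id, kind FROM transactions WHERE kind LIKE 'fee%'

Result:
id | kind
---+-----
3  | fee 
5  | fee 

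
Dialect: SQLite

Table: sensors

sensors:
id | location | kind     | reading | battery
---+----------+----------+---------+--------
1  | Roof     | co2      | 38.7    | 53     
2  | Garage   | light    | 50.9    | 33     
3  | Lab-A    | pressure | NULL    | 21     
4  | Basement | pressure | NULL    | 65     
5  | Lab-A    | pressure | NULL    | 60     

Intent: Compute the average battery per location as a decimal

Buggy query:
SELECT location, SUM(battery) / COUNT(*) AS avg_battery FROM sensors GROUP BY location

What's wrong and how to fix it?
Bug: Both operands are integers, so '/' performs integer division and truncates

Fix: Cast one side to REAL so the division keeps the fractional part

Corrected query:
SELECT location, SUM(battery) * 1.0 / COUNT(*) AS avg_battery FROM sensors GROUP BY location

Result:
location | avg_battery
---------+------------
Basement | 65         
Garage   | 33         
Lab-A    | 40.5       
Roof     | 53         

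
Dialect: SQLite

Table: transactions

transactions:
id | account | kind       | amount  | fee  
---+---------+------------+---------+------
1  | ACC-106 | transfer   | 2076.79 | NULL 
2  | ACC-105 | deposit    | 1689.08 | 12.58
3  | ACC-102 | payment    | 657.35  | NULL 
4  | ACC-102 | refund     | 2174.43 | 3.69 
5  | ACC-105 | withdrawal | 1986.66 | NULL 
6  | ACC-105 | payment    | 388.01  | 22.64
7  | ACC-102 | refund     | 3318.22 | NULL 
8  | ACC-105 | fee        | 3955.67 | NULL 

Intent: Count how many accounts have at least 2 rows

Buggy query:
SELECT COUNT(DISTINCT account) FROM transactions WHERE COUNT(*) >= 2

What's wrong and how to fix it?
Bug: COUNT(*) cannot appear in WHERE; the per-group count doesn't exist yet

Fix: Group first with HAVING COUNT(*) >= 2, then COUNT the resulting groups

Corrected query:
SELECT COUNT(*) FROM (SELECT account FROM transactions GROUP BY account HAVING COUNT(*) >= 2)

Result:
COUNT(*)
--------
2       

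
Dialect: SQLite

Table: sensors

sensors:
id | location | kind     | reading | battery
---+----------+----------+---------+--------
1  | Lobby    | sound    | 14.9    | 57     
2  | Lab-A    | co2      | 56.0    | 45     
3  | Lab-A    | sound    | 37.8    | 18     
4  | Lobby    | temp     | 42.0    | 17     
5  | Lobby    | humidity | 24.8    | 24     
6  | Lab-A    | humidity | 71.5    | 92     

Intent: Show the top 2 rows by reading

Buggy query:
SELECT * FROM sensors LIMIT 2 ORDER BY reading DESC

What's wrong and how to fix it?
Bug: ORDER BY cannot follow LIMIT; LIMIT is the final clause

Fix: Swap the clauses: ORDER BY first, then LIMIT

Corrected query:
SELECT * FROM sensors ORDER BY reading DESC LIMIT 2

Result:
id | location | kind     | reading | battery
---+----------+----------+---------+--------
6  | Lab-A    | humidity | 71.5    | 92     
2  | Lab-A    | co2      | 56      | 45     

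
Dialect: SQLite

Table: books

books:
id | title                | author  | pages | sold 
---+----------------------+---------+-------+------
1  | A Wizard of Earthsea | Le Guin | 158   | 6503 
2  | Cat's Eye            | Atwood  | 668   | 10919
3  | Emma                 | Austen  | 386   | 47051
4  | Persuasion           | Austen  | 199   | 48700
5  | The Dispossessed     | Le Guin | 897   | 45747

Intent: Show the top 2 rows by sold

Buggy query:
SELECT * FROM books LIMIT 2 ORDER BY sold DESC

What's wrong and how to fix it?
Bug: LIMIT must come after ORDER BY

Fix: Sort with ORDER BY, then apply LIMIT

Corrected query:
SELECT * FROM books ORDER BY sold DESC LIMIT 2

Result:
id | title      | author | pages | sold 
---+------------+--------+-------+------
4  | Persuasion | Austen | 199   | 48700
3  | Emma       | Austen | 386   | 47051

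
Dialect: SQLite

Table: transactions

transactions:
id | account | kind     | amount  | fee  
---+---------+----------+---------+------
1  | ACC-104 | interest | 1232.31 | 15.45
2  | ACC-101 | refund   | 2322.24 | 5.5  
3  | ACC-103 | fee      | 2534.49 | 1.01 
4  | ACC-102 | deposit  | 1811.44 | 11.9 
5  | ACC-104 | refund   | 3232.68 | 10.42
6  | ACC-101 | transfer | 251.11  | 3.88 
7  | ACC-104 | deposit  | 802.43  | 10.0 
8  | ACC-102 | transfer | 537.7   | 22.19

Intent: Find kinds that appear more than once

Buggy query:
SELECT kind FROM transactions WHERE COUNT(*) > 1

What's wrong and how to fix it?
Bug: COUNT(*) is an aggregate and cannot be used in WHERE

Fix: Group first, then use HAVING for the count condition

Corrected query:
SELECT kind FROM transactions GROUP BY kind HAVING COUNT(*) > 1

Result:
kind    
--------
deposit 
refund  
transfer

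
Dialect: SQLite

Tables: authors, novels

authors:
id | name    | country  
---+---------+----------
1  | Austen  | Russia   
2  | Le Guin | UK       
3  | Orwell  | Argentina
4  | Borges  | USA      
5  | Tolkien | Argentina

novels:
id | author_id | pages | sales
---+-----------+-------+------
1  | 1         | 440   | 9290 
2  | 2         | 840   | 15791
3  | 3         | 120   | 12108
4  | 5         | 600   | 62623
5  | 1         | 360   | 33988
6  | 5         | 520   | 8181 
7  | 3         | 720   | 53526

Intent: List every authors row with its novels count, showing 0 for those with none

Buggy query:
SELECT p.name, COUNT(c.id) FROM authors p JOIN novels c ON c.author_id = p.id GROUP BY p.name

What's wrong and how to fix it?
Bug: An inner join excludes parents with zero children

Fix: Use LEFT JOIN so parents without children still appear (COUNT(c.id) gives 0)

Corrected query:
SELECT p.name, COUNT(c.id) FROM authors p LEFT JOIN novels c ON c.author_id = p.id GROUP BY p.name

Result:
name    | COUNT(c.id)
--------+------------
Austen  | 2          
Borges  | 0          
Le Guin | 1          
Orwell  | 2          
Tolkien | 2          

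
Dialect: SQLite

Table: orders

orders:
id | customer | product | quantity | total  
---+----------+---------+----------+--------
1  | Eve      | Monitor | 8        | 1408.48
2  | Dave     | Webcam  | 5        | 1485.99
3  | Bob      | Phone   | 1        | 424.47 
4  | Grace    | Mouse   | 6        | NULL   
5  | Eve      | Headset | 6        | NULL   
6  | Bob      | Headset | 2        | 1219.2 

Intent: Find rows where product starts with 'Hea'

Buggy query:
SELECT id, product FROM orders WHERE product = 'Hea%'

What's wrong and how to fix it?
Bug: Wildcards only work with LIKE; '=' treats '%' as a literal character

Fix: Replace '=' with LIKE so 'Hea%' is treated as a pattern

Corrected query:
SELECT id, product FROM orders WHERE product LIKE 'Hea%'

Result:
id | product
---+--------
5  | Headset
6  | Headset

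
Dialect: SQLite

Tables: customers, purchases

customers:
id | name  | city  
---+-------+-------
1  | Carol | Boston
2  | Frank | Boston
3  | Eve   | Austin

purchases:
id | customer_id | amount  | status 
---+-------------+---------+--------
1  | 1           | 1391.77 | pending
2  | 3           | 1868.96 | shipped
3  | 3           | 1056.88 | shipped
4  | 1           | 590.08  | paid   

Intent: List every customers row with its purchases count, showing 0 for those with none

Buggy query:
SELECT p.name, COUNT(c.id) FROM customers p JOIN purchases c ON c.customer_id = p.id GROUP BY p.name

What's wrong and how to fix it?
Bug: An inner join excludes parents with zero children

Fix: Switch to LEFT JOIN to retain unmatched parent rows

Corrected query:
SELECT p.name, COUNT(c.id) FROM customers p LEFT JOIN purchases c ON c.customer_id = p.id GROUP BY p.name

Result:
name  | COUNT(c.id)
------+------------
Carol | 2          
Eve   | 2          
Frank | 0          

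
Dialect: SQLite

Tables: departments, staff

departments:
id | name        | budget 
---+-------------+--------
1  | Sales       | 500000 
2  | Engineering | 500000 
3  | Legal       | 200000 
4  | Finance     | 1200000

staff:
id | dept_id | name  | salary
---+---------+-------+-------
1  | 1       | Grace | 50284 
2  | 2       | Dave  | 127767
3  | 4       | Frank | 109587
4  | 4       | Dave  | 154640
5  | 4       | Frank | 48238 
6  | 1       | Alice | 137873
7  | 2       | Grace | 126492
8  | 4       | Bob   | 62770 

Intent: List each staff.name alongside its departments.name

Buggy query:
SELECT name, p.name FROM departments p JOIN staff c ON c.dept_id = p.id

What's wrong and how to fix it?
Bug: Both tables have a 'name' column; the unqualified reference is ambiguous

Fix: Prefix ambiguous columns with the table alias

Corrected query:
SELECT c.name, p.name FROM departments p JOIN staff c ON c.dept_id = p.id

Result:
name  | name       
------+------------
Grace | Sales      
Dave  | Engineering
Frank | Finance    
Dave  | Finance    
Frank | Finance    
Alice | Sales      
Grace | Engineering
Bob   | Finance    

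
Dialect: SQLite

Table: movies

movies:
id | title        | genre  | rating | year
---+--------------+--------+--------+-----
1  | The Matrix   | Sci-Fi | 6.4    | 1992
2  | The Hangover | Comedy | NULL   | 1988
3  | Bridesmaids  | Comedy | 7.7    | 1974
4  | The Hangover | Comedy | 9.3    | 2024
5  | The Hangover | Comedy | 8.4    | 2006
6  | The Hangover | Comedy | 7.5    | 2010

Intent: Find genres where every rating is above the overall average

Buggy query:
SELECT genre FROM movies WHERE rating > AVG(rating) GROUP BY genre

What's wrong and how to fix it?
Bug: WHERE evaluates per row before aggregation, so AVG() is unavailable

Fix: Compute the overall average in a scalar subquery and compare each group's MIN against it in HAVING

Corrected query:
SELECT genre FROM movies GROUP BY genre HAVING MIN(rating) > (SELECT AVG(rating) FROM movies)

Result:
(no rows)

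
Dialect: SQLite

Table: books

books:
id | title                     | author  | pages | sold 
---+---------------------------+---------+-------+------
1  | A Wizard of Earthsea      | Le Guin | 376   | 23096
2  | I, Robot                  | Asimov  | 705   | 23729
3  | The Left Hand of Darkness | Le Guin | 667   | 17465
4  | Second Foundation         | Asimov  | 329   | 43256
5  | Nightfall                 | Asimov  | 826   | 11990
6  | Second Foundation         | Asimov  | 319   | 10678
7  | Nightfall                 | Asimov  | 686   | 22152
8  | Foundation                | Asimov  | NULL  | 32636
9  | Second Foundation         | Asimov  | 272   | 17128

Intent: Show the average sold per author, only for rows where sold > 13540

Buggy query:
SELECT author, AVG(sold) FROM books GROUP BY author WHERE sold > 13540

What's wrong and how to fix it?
Bug: WHERE cannot follow GROUP BY

Fix: Move the WHERE clause before GROUP BY

Corrected query:
SELECT author, AVG(sold) FROM books WHERE sold > 13540 GROUP BY author

Result:
author  | AVG(sold)
--------+----------
Asimov  | 27780.2  
Le Guin | 20280.5  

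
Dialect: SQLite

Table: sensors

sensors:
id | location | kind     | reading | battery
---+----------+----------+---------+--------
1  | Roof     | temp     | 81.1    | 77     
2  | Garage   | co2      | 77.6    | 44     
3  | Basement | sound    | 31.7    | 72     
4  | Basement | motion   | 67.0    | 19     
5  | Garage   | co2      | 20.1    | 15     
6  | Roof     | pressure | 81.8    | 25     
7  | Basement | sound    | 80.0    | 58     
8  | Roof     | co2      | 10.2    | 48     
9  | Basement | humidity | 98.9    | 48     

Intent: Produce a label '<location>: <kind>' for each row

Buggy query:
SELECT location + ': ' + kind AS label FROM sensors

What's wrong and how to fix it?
Bug: SQLite uses || for string concatenation; + coerces text to numbers (yielding 0)

Fix: Use the || operator for string concatenation

Corrected query:
SELECT location || ': ' || kind AS label FROM sensors

Result:
label             
------------------
Roof: temp        
Garage: co2       
Basement: sound   
Basement: motion  
Garage: co2       
Roof: pressure    
Basement: sound   
Roof: co2         
Basement: humidity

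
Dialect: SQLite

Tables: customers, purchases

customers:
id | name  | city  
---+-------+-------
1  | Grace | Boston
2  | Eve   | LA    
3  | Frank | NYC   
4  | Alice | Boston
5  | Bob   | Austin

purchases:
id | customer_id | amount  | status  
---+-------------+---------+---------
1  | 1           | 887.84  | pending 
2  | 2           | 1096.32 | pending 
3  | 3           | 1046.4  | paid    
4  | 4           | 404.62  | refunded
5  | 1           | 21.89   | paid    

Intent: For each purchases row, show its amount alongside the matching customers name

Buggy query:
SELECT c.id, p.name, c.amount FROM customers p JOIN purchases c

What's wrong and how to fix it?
Bug: Missing join condition: each purchases row is matched to all customers rows instead of just its own

Fix: Add ON c.customer_id = p.id to the JOIN

Corrected query:
SELECT c.id, p.name, c.amount FROM customers p JOIN purchases c ON c.customer_id = p.id

Result:
id | name  | amount 
---+-------+--------
1  | Grace | 887.84 
2  | Eve   | 1096.32
3  | Frank | 1046.4 
4  | Alice | 404.62 
5  | Grace | 21.89  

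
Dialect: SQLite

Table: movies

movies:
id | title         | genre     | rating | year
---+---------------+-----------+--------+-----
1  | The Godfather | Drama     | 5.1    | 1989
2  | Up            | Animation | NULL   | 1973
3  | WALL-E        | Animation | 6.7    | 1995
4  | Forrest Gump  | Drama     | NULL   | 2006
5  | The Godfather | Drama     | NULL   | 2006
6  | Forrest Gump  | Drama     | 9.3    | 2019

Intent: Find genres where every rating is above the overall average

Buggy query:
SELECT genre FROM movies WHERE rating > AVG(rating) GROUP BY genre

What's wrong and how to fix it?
Bug: AVG() is an aggregate; it can't sit directly in WHERE

Fix: Use a subquery for AVG and a HAVING MIN(...) filter so the condition holds for every row in the group

Corrected query:
SELECT genre FROM movies GROUP BY genre HAVING MIN(rating) > (SELECT AVG(rating) FROM movies)

Result:
(no rows)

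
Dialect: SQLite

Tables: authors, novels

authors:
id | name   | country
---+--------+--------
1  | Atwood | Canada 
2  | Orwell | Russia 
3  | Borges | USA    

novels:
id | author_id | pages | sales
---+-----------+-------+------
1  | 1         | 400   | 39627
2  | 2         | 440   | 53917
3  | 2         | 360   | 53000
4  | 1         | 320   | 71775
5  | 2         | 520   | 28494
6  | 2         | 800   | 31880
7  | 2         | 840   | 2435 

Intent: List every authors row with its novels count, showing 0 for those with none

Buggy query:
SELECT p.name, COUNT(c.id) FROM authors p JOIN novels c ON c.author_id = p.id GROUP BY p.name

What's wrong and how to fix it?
Bug: An inner join excludes parents with zero children

Fix: Switch to LEFT JOIN to retain unmatched parent rows

Corrected query:
SELECT p.name, COUNT(c.id) FROM authors p LEFT JOIN novels c ON c.author_id = p.id GROUP BY p.name

Result:
name   | COUNT(c.id)
-------+------------
Atwood | 2          
Borges | 0          
Orwell | 5          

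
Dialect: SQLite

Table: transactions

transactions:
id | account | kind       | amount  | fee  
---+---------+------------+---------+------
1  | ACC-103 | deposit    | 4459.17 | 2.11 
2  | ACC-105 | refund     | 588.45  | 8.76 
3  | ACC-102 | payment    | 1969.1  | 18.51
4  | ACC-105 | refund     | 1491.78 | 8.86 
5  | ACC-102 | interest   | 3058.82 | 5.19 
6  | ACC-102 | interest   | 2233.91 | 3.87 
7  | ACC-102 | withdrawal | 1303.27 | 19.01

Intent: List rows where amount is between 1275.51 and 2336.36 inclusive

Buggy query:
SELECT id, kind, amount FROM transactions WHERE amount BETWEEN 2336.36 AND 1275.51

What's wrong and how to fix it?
Bug: The bounds are reversed; BETWEEN a AND b requires a <= b to match anything

Fix: Swap the bounds so the smaller value comes first

Corrected query:
SELECT id, kind, amount FROM transactions WHERE amount BETWEEN 1275.51 AND 2336.36

Result:
id | kind       | amount 
---+------------+--------
3  | payment    | 1969.1 
4  | refund     | 1491.78
6  | interest   | 2233.91
7  | withdrawal | 1303.27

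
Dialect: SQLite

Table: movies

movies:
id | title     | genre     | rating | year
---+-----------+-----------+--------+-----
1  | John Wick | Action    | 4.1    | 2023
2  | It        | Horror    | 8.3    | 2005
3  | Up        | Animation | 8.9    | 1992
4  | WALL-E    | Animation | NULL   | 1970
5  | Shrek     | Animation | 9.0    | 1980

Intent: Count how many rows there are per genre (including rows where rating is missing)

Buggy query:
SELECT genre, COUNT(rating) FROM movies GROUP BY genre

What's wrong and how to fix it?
Bug: COUNT(rating) skips NULLs, so groups with missing rating are undercounted

Fix: Use COUNT(*) to count all rows regardless of NULL

Corrected query:
SELECT genre, COUNT(*) FROM movies GROUP BY genre

Result:
genre     | COUNT(*)
----------+---------
Action    | 1       
Animation | 3       
Horror    | 1       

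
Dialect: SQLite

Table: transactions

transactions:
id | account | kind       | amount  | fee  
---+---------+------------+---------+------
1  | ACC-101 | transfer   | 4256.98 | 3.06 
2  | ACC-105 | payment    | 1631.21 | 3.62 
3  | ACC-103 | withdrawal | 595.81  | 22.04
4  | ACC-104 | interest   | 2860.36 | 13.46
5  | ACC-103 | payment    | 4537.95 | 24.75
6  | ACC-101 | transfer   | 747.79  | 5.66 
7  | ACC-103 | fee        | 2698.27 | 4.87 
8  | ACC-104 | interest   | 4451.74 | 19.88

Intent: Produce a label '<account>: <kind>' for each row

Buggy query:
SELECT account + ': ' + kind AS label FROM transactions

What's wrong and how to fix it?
Bug: '+' is numeric addition; on text columns SQLite converts them to 0 instead of concatenating

Fix: Use the || operator for string concatenation

Corrected query:
SELECT account || ': ' || kind AS label FROM transactions

Result:
label              
-------------------
ACC-101: transfer  
ACC-105: payment   
ACC-103: withdrawal
ACC-104: interest  
ACC-103: payment   
ACC-101: transfer  
ACC-103: fee       
ACC-104: interest  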